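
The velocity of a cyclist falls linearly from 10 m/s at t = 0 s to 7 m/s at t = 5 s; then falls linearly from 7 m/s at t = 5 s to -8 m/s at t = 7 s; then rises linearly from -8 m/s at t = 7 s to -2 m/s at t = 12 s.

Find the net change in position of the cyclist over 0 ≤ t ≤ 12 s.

16.5 m

Net displacement equals the area under the velocity-time graph (areas below the axis count negative).
0–5 s: ½(10 + 7)(5) = 42.5 m
5–7 s: ½(7 + -8)(2) = -1 m
7–12 s: ½(-8 + -2)(5) = -25 m
Net displacement = 16.5 m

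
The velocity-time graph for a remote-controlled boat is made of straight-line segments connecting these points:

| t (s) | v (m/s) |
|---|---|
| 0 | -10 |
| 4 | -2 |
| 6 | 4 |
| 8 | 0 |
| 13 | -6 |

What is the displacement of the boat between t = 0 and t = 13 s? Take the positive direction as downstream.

-33 m

Net displacement equals the area under the velocity-time graph (areas below the axis count negative).
0–4 s: ½(-10 + -2)(4) = -24 m
4–6 s: ½(-2 + 4)(2) = 2 m
6–8 s: ½(4 + 0)(2) = 4 m
8–13 s: ½(0 + -6)(5) = -15 m
Net displacement = -33 m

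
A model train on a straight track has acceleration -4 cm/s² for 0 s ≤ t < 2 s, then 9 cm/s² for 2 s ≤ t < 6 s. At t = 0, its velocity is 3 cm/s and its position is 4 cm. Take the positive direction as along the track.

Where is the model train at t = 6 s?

On each constant-a segment, Δv = aΔt and Δx = v₀Δt + ½aΔt²; chain segment to segment.
0–2 s: v starts 3 cm/s; Δx = 3·2 + ½·-4·2² = -2 cm; v ends -5 cm/s.
2–6 s: v starts -5 cm/s; Δx = -5·4 + ½·9·4² = 52 cm; v ends 31 cm/s.
x(6) = 4 + Σ Δx = 54 cm.

54 cm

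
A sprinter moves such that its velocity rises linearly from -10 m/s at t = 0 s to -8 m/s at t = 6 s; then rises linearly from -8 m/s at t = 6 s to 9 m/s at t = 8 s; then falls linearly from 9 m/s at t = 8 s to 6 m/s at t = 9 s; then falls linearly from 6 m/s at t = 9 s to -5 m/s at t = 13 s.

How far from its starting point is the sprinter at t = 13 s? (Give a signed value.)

-43.5 m

Net displacement equals the area under the velocity-time graph (areas below the axis count negative).
0–6 s: ½(-10 + -8)(6) = -54 m
6–8 s: ½(-8 + 9)(2) = 1 m
8–9 s: ½(9 + 6)(1) = 7.5 m
9–13 s: ½(6 + -5)(4) = 2 m
Net displacement = -43.5 m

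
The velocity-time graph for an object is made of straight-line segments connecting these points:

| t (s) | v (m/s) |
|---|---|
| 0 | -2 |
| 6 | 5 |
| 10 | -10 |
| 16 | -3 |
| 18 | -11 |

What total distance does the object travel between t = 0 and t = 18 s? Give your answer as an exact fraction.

Total distance travelled is ∫|v| dt — sum the magnitudes of each area piece.
0–6 s: v = 0 at t = 12/7 s; triangle areas 12/7 + 75/7 = 87/7 m
6–10 s: v = 0 at t = 22/3 s; triangle areas 10/3 + 40/3 = 50/3 m
10–16 s: |½(-10 + -3)(6)| = 39 m
16–18 s: |½(-3 + -11)(2)| = 14 m
Total distance = 1724/21 m

1724/21 m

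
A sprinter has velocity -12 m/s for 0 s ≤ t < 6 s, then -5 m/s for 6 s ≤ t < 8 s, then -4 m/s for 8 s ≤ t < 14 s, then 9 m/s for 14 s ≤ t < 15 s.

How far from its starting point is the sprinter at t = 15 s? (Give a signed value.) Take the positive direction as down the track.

Displacement is the signed area under the v-t curve.
0–6 s: -12 × 6 = -72 m
6–8 s: -5 × 2 = -10 m
8–14 s: -4 × 6 = -24 m
14–15 s: 9 × 1 = 9 m
Net displacement = -97 m

-97 m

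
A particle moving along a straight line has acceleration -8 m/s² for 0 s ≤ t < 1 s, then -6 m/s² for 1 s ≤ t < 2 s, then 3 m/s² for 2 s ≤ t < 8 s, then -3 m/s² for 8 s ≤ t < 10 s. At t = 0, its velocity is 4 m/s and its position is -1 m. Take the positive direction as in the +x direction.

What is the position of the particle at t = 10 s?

-4 m

On each constant-a segment, Δv = aΔt and Δx = v₀Δt + ½aΔt²; chain segment to segment.
0–1 s: v starts 4 m/s; Δx = 4·1 + ½·-8·1² = 0 m; v ends -4 m/s.
1–2 s: v starts -4 m/s; Δx = -4·1 + ½·-6·1² = -7 m; v ends -10 m/s.
2–8 s: v starts -10 m/s; Δx = -10·6 + ½·3·6² = -6 m; v ends 8 m/s.
8–10 s: v starts 8 m/s; Δx = 8·2 + ½·-3·2² = 10 m; v ends 2 m/s.
x(10) = -1 + Σ Δx = -4 m.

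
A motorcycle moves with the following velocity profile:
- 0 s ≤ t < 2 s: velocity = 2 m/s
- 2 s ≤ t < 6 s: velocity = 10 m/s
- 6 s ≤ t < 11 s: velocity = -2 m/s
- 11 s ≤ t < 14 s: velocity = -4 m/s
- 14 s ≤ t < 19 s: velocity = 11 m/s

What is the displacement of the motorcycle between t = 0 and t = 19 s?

Displacement is the signed area under the v-t curve.
0–2 s: 2 × 2 = 4 m
2–6 s: 10 × 4 = 40 m
6–11 s: -2 × 5 = -10 m
11–14 s: -4 × 3 = -12 m
14–19 s: 11 × 5 = 55 m
Net displacement = 77 m

77 m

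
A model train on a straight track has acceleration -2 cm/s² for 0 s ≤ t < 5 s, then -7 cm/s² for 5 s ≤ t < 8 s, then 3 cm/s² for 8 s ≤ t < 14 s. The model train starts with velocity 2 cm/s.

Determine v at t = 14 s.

Δv equals the area under the a-t graph; then v = v₀ + Δv.
0–5 s: -2 × 5 = -10 cm/s
5–8 s: -7 × 3 = -21 cm/s
8–14 s: 3 × 6 = 18 cm/s
Δv = -13 cm/s, so v(14) = 2 + (-13) = -11 cm/s.

-11 cm/s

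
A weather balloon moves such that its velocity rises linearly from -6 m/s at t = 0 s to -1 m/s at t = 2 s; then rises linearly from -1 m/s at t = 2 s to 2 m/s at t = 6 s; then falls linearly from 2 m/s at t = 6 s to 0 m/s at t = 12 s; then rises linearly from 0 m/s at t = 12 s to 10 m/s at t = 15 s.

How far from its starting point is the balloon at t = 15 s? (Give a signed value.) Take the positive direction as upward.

16 m

Displacement is the signed area under the v-t curve.
0–2 s: ½(-6 + -1)(2) = -7 m
2–6 s: ½(-1 + 2)(4) = 2 m
6–12 s: ½(2 + 0)(6) = 6 m
12–15 s: ½(0 + 10)(3) = 15 m
Net displacement = 16 m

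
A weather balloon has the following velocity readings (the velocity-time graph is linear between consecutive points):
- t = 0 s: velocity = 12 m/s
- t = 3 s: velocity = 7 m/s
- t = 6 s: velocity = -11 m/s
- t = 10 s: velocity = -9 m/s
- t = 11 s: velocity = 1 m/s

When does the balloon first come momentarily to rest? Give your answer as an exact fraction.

t = 25/6 s

v changes sign on 3–6 s (from 7 to -11); the graph is linear there, so v = 0 at t = 3 + (-7)·(6 − 3)/(-11 − 7) = 25/6 s.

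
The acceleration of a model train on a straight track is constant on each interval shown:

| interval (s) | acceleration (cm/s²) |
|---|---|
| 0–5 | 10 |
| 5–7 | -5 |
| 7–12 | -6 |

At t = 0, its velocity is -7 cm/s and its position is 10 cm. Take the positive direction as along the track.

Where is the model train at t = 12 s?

266 cm

On each constant-a segment, Δv = aΔt and Δx = v₀Δt + ½aΔt²; chain segment to segment.
0–5 s: v starts -7 cm/s; Δx = -7·5 + ½·10·5² = 90 cm; v ends 43 cm/s.
5–7 s: v starts 43 cm/s; Δx = 43·2 + ½·-5·2² = 76 cm; v ends 33 cm/s.
7–12 s: v starts 33 cm/s; Δx = 33·5 + ½·-6·5² = 90 cm; v ends 3 cm/s.
x(12) = 10 + Σ Δx = 266 cm.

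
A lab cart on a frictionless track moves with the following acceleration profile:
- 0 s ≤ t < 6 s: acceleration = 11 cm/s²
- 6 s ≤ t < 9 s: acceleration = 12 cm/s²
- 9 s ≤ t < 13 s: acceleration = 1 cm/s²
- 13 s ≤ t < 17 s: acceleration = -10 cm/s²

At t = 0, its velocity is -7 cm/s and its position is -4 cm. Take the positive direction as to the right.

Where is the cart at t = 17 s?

1087 cm

On each constant-a segment, Δv = aΔt and Δx = v₀Δt + ½aΔt²; chain segment to segment.
0–6 s: v starts -7 cm/s; Δx = -7·6 + ½·11·6² = 156 cm; v ends 59 cm/s.
6–9 s: v starts 59 cm/s; Δx = 59·3 + ½·12·3² = 231 cm; v ends 95 cm/s.
9–13 s: v starts 95 cm/s; Δx = 95·4 + ½·1·4² = 388 cm; v ends 99 cm/s.
13–17 s: v starts 99 cm/s; Δx = 99·4 + ½·-10·4² = 316 cm; v ends 59 cm/s.
x(17) = -4 + Σ Δx = 1087 cm.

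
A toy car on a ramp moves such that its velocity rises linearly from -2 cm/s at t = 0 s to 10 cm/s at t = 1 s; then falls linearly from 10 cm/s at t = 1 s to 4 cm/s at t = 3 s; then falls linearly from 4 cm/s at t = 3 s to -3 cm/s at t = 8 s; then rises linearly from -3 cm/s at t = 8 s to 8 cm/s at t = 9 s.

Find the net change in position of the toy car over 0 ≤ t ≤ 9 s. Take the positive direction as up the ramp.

23 cm

Net displacement equals the area under the velocity-time graph (areas below the axis count negative).
0–1 s: ½(-2 + 10)(1) = 4 cm
1–3 s: ½(10 + 4)(2) = 14 cm
3–8 s: ½(4 + -3)(5) = 2.5 cm
8–9 s: ½(-3 + 8)(1) = 2.5 cm
Net displacement = 23 cm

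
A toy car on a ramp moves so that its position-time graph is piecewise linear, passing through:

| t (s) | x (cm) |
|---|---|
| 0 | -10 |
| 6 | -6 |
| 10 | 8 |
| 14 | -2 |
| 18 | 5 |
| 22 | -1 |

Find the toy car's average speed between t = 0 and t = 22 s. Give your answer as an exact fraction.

41/22 cm/s

Average speed = (total path length)/(elapsed time); on a piecewise-linear x-t graph the path length is Σ|Δx|.
0–6 s: |Δx| = |-6 − -10| = 4 cm
6–10 s: |Δx| = |8 − -6| = 14 cm
10–14 s: |Δx| = |-2 − 8| = 10 cm
14–18 s: |Δx| = |5 − -2| = 7 cm
18–22 s: |Δx| = |-1 − 5| = 6 cm
Total path = 41 cm; average speed = 41/22 = 41/22 cm/s.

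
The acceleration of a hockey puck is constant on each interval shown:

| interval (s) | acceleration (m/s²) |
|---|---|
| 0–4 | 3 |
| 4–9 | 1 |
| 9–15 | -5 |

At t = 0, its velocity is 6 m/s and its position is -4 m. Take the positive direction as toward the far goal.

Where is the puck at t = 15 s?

On each constant-a segment, Δv = aΔt and Δx = v₀Δt + ½aΔt²; chain segment to segment.
0–4 s: v starts 6 m/s; Δx = 6·4 + ½·3·4² = 48 m; v ends 18 m/s.
4–9 s: v starts 18 m/s; Δx = 18·5 + ½·1·5² = 102.5 m; v ends 23 m/s.
9–15 s: v starts 23 m/s; Δx = 23·6 + ½·-5·6² = 48 m; v ends -7 m/s.
x(15) = -4 + Σ Δx = 194.5 m.

194.5 m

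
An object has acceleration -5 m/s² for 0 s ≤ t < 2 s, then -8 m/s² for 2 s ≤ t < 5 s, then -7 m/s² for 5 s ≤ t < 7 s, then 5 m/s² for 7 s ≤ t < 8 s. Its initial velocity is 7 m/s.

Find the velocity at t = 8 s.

-36 m/s

Δv equals the area under the a-t graph; then v = v₀ + Δv.
0–2 s: -5 × 2 = -10 m/s
2–5 s: -8 × 3 = -24 m/s
5–7 s: -7 × 2 = -14 m/s
7–8 s: 5 × 1 = 5 m/s
Δv = -43 m/s, so v(8) = 7 + (-43) = -36 m/s.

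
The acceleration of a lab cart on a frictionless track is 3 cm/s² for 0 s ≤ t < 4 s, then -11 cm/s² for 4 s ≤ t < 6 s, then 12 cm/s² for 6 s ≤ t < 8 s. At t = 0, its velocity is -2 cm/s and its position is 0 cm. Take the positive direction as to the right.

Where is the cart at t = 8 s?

14 cm

On each constant-a segment, Δv = aΔt and Δx = v₀Δt + ½aΔt²; chain segment to segment.
0–4 s: v starts -2 cm/s; Δx = -2·4 + ½·3·4² = 16 cm; v ends 10 cm/s.
4–6 s: v starts 10 cm/s; Δx = 10·2 + ½·-11·2² = -2 cm; v ends -12 cm/s.
6–8 s: v starts -12 cm/s; Δx = -12·2 + ½·12·2² = 0 cm; v ends 12 cm/s.
x(8) = 0 + Σ Δx = 14 cm.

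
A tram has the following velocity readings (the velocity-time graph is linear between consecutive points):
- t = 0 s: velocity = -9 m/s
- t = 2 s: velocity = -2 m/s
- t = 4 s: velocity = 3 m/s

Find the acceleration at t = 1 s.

Acceleration is the slope of the v-t graph on 0–2 s: (-2 − -9)/(2 − 0) = 3.5 m/s².

3.5 m/s²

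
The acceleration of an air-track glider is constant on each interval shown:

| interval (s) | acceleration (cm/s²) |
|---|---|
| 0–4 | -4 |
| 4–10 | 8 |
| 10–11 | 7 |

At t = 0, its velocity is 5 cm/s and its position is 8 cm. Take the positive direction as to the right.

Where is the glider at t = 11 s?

On each constant-a segment, Δv = aΔt and Δx = v₀Δt + ½aΔt²; chain segment to segment.
0–4 s: v starts 5 cm/s; Δx = 5·4 + ½·-4·4² = -12 cm; v ends -11 cm/s.
4–10 s: v starts -11 cm/s; Δx = -11·6 + ½·8·6² = 78 cm; v ends 37 cm/s.
10–11 s: v starts 37 cm/s; Δx = 37·1 + ½·7·1² = 40.5 cm; v ends 44 cm/s.
x(11) = 8 + Σ Δx = 114.5 cm.

114.5 cm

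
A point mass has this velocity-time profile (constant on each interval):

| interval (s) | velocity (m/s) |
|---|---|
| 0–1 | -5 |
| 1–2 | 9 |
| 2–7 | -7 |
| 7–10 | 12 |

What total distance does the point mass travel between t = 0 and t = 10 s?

Distance (not displacement) is the total path length: add the absolute areas under v-t.
0–1 s: |-5| × 1 = 5 m
1–2 s: |9| × 1 = 9 m
2–7 s: |-7| × 5 = 35 m
7–10 s: |12| × 3 = 36 m
Total distance = 85 m

85 m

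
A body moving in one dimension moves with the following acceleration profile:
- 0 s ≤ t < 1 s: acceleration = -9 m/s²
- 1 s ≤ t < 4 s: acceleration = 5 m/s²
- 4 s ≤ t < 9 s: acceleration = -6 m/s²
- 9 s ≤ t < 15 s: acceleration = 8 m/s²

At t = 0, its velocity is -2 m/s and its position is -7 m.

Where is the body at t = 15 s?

On each constant-a segment, Δv = aΔt and Δx = v₀Δt + ½aΔt²; chain segment to segment.
0–1 s: v starts -2 m/s; Δx = -2·1 + ½·-9·1² = -6.5 m; v ends -11 m/s.
1–4 s: v starts -11 m/s; Δx = -11·3 + ½·5·3² = -10.5 m; v ends 4 m/s.
4–9 s: v starts 4 m/s; Δx = 4·5 + ½·-6·5² = -55 m; v ends -26 m/s.
9–15 s: v starts -26 m/s; Δx = -26·6 + ½·8·6² = -12 m; v ends 22 m/s.
x(15) = -7 + Σ Δx = -91 m.

-91 m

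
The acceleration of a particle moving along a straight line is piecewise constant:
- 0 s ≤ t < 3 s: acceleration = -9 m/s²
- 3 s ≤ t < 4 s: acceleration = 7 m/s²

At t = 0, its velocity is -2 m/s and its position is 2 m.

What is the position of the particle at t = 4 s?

On each constant-a segment, Δv = aΔt and Δx = v₀Δt + ½aΔt²; chain segment to segment.
0–3 s: v starts -2 m/s; Δx = -2·3 + ½·-9·3² = -46.5 m; v ends -29 m/s.
3–4 s: v starts -29 m/s; Δx = -29·1 + ½·7·1² = -25.5 m; v ends -22 m/s.
x(4) = 2 + Σ Δx = -70 m.

-70 m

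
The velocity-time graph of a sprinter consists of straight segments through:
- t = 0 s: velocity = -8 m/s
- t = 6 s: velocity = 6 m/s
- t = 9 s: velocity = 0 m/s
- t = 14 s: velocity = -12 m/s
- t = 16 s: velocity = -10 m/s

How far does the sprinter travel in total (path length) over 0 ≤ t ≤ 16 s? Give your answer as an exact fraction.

Total distance travelled is ∫|v| dt — sum the magnitudes of each area piece.
0–6 s: v = 0 at t = 24/7 s; triangle areas 96/7 + 54/7 = 150/7 m
6–9 s: |½(6 + 0)(3)| = 9 m
9–14 s: |½(0 + -12)(5)| = 30 m
14–16 s: |½(-12 + -10)(2)| = 22 m
Total distance = 577/7 m

577/7 m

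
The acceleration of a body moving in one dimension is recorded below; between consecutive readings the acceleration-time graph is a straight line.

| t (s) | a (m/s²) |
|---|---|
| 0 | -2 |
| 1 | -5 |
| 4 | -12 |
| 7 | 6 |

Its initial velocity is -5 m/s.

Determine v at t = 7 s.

-43 m/s

Δv equals the area under the a-t graph; then v = v₀ + Δv.
0–1 s: ½(-2 + -5)(1) = -3.5 m/s
1–4 s: ½(-5 + -12)(3) = -25.5 m/s
4–7 s: ½(-12 + 6)(3) = -9 m/s
Δv = -38 m/s, so v(7) = -5 + (-38) = -43 m/s.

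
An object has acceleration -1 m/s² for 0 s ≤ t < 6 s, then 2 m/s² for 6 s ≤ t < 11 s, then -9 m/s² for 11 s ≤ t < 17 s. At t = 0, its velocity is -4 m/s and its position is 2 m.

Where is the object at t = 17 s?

On each constant-a segment, Δv = aΔt and Δx = v₀Δt + ½aΔt²; chain segment to segment.
0–6 s: v starts -4 m/s; Δx = -4·6 + ½·-1·6² = -42 m; v ends -10 m/s.
6–11 s: v starts -10 m/s; Δx = -10·5 + ½·2·5² = -25 m; v ends 0 m/s.
11–17 s: v starts 0 m/s; Δx = 0·6 + ½·-9·6² = -162 m; v ends -54 m/s.
x(17) = 2 + Σ Δx = -227 m.

-227 m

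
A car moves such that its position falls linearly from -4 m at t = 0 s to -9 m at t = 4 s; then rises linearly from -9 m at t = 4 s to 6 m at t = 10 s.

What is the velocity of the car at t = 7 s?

Velocity is the slope of the x-t graph on 4–10 s: (6 − -9)/(10 − 4) = 2.5 m/s.

2.5 m/s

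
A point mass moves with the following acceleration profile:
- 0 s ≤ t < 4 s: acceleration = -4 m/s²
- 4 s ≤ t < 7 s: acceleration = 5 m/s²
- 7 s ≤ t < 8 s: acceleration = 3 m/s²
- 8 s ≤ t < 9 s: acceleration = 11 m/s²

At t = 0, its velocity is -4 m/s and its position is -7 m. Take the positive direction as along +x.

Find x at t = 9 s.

-92.5 m

On each constant-a segment, Δv = aΔt and Δx = v₀Δt + ½aΔt²; chain segment to segment.
0–4 s: v starts -4 m/s; Δx = -4·4 + ½·-4·4² = -48 m; v ends -20 m/s.
4–7 s: v starts -20 m/s; Δx = -20·3 + ½·5·3² = -37.5 m; v ends -5 m/s.
7–8 s: v starts -5 m/s; Δx = -5·1 + ½·3·1² = -3.5 m; v ends -2 m/s.
8–9 s: v starts -2 m/s; Δx = -2·1 + ½·11·1² = 3.5 m; v ends 9 m/s.
x(9) = -7 + Σ Δx = -92.5 m.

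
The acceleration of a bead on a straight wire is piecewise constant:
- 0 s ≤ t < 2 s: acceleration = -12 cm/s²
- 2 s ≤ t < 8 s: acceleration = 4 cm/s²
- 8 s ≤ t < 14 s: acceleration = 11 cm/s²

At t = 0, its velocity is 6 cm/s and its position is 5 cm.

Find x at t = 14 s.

On each constant-a segment, Δv = aΔt and Δx = v₀Δt + ½aΔt²; chain segment to segment.
0–2 s: v starts 6 cm/s; Δx = 6·2 + ½·-12·2² = -12 cm; v ends -18 cm/s.
2–8 s: v starts -18 cm/s; Δx = -18·6 + ½·4·6² = -36 cm; v ends 6 cm/s.
8–14 s: v starts 6 cm/s; Δx = 6·6 + ½·11·6² = 234 cm; v ends 72 cm/s.
x(14) = 5 + Σ Δx = 191 cm.

191 cm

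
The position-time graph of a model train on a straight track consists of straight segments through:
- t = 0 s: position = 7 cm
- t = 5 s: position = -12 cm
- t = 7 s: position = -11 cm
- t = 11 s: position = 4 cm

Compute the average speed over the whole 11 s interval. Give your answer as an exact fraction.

Average speed = (total path length)/(elapsed time); on a piecewise-linear x-t graph the path length is Σ|Δx|.
0–5 s: |Δx| = |-12 − 7| = 19 cm
5–7 s: |Δx| = |-11 − -12| = 1 cm
7–11 s: |Δx| = |4 − -11| = 15 cm
Total path = 35 cm; average speed = 35/11 = 35/11 cm/s.

35/11 cm/s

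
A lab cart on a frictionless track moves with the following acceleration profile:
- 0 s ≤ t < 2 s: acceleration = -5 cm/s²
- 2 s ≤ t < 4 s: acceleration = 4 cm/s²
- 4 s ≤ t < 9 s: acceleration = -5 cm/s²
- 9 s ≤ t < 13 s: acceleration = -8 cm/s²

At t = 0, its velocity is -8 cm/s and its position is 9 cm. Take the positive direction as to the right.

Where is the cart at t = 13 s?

-361.5 cm

On each constant-a segment, Δv = aΔt and Δx = v₀Δt + ½aΔt²; chain segment to segment.
0–2 s: v starts -8 cm/s; Δx = -8·2 + ½·-5·2² = -26 cm; v ends -18 cm/s.
2–4 s: v starts -18 cm/s; Δx = -18·2 + ½·4·2² = -28 cm; v ends -10 cm/s.
4–9 s: v starts -10 cm/s; Δx = -10·5 + ½·-5·5² = -112.5 cm; v ends -35 cm/s.
9–13 s: v starts -35 cm/s; Δx = -35·4 + ½·-8·4² = -204 cm; v ends -67 cm/s.
x(13) = 9 + Σ Δx = -361.5 cm.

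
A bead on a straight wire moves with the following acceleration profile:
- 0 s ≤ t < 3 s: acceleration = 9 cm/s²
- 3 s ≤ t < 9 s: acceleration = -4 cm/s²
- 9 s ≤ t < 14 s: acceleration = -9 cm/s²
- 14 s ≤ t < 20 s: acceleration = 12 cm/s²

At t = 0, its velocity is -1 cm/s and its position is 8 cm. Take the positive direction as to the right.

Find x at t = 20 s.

-15 cm

On each constant-a segment, Δv = aΔt and Δx = v₀Δt + ½aΔt²; chain segment to segment.
0–3 s: v starts -1 cm/s; Δx = -1·3 + ½·9·3² = 37.5 cm; v ends 26 cm/s.
3–9 s: v starts 26 cm/s; Δx = 26·6 + ½·-4·6² = 84 cm; v ends 2 cm/s.
9–14 s: v starts 2 cm/s; Δx = 2·5 + ½·-9·5² = -102.5 cm; v ends -43 cm/s.
14–20 s: v starts -43 cm/s; Δx = -43·6 + ½·12·6² = -42 cm; v ends 29 cm/s.
x(20) = 8 + Σ Δx = -15 cm.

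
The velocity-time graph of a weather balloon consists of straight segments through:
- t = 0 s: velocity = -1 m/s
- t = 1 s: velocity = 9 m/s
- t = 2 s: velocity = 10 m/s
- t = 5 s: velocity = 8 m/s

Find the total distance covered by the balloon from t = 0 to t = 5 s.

Total distance travelled is ∫|v| dt — sum the magnitudes of each area piece.
0–1 s: v = 0 at t = 0.1 s; triangle areas 0.05 + 4.05 = 4.1 m
1–2 s: |½(9 + 10)(1)| = 9.5 m
2–5 s: |½(10 + 8)(3)| = 27 m
Total distance = 40.6 m

40.6 m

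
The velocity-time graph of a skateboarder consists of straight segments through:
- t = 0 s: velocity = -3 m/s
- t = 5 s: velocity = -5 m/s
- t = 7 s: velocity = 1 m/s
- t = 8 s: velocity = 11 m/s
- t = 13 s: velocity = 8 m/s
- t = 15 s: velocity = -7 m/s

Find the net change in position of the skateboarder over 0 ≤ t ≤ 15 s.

30.5 m

Displacement is the signed area under the v-t curve.
0–5 s: ½(-3 + -5)(5) = -20 m
5–7 s: ½(-5 + 1)(2) = -4 m
7–8 s: ½(1 + 11)(1) = 6 m
8–13 s: ½(11 + 8)(5) = 47.5 m
13–15 s: ½(8 + -7)(2) = 1 m
Net displacement = 30.5 m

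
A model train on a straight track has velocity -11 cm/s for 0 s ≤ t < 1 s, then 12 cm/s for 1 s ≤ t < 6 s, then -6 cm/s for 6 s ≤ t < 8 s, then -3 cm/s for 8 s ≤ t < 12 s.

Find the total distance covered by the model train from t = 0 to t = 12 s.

95 cm

Total distance travelled is ∫|v| dt — sum the magnitudes of each area piece.
0–1 s: |-11| × 1 = 11 cm
1–6 s: |12| × 5 = 60 cm
6–8 s: |-6| × 2 = 12 cm
8–12 s: |-3| × 4 = 12 cm
Total distance = 95 cm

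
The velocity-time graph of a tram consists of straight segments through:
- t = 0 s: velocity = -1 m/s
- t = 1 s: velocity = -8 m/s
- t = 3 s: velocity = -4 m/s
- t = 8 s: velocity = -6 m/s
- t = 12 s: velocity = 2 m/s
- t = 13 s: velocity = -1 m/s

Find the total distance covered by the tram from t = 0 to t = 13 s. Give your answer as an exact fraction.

157/3 m

Total distance travelled is ∫|v| dt — sum the magnitudes of each area piece.
0–1 s: |½(-1 + -8)(1)| = 4.5 m
1–3 s: |½(-8 + -4)(2)| = 12 m
3–8 s: |½(-4 + -6)(5)| = 25 m
8–12 s: v = 0 at t = 11 s; triangle areas 9 + 1 = 10 m
12–13 s: v = 0 at t = 38/3 s; triangle areas 2/3 + 1/6 = 5/6 m
Total distance = 157/3 m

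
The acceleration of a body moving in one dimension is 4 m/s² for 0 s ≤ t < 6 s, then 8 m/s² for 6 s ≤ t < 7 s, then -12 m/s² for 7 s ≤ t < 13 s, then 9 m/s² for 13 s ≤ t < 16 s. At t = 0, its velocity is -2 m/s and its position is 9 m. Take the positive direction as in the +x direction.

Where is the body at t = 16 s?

On each constant-a segment, Δv = aΔt and Δx = v₀Δt + ½aΔt²; chain segment to segment.
0–6 s: v starts -2 m/s; Δx = -2·6 + ½·4·6² = 60 m; v ends 22 m/s.
6–7 s: v starts 22 m/s; Δx = 22·1 + ½·8·1² = 26 m; v ends 30 m/s.
7–13 s: v starts 30 m/s; Δx = 30·6 + ½·-12·6² = -36 m; v ends -42 m/s.
13–16 s: v starts -42 m/s; Δx = -42·3 + ½·9·3² = -85.5 m; v ends -15 m/s.
x(16) = 9 + Σ Δx = -26.5 m.

-26.5 m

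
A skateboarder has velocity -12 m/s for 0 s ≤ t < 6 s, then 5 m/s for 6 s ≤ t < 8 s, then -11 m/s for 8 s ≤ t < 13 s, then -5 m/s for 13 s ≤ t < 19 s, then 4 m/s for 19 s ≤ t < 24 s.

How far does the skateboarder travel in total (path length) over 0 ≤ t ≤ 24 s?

187 m

Distance (not displacement) is the total path length: add the absolute areas under v-t.
0–6 s: |-12| × 6 = 72 m
6–8 s: |5| × 2 = 10 m
8–13 s: |-11| × 5 = 55 m
13–19 s: |-5| × 6 = 30 m
19–24 s: |4| × 5 = 20 m
Total distance = 187 m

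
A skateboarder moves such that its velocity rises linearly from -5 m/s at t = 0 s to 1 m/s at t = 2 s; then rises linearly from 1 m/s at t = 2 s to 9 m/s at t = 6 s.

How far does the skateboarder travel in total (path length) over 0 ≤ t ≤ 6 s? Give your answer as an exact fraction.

Distance (not displacement) is the total path length: add the absolute areas under v-t.
0–2 s: v = 0 at t = 5/3 s; triangle areas 25/6 + 1/6 = 13/3 m
2–6 s: |½(1 + 9)(4)| = 20 m
Total distance = 73/3 m

73/3 m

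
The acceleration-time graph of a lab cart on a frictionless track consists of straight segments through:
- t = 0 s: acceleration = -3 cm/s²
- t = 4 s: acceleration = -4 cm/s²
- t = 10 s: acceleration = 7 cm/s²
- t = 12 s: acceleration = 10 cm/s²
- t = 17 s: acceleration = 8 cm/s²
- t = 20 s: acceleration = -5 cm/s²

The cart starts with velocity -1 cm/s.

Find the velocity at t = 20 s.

Δv equals the area under the a-t graph; then v = v₀ + Δv.
0–4 s: ½(-3 + -4)(4) = -14 cm/s
4–10 s: ½(-4 + 7)(6) = 9 cm/s
10–12 s: ½(7 + 10)(2) = 17 cm/s
12–17 s: ½(10 + 8)(5) = 45 cm/s
17–20 s: ½(8 + -5)(3) = 4.5 cm/s
Δv = 61.5 cm/s, so v(20) = -1 + (61.5) = 60.5 cm/s.

60.5 cm/s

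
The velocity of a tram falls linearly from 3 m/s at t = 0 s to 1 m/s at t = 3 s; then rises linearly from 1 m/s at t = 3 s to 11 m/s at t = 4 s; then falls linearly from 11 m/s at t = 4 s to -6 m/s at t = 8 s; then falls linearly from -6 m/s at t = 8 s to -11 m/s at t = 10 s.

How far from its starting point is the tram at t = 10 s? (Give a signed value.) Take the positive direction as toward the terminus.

5 m

Net displacement equals the area under the velocity-time graph (areas below the axis count negative).
0–3 s: ½(3 + 1)(3) = 6 m
3–4 s: ½(1 + 11)(1) = 6 m
4–8 s: ½(11 + -6)(4) = 10 m
8–10 s: ½(-6 + -11)(2) = -17 m
Net displacement = 5 m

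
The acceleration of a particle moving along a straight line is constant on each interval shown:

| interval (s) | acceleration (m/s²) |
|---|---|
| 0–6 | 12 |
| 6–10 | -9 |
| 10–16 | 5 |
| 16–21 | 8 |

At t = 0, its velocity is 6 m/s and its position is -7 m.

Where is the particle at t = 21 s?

1287 m

On each constant-a segment, Δv = aΔt and Δx = v₀Δt + ½aΔt²; chain segment to segment.
0–6 s: v starts 6 m/s; Δx = 6·6 + ½·12·6² = 252 m; v ends 78 m/s.
6–10 s: v starts 78 m/s; Δx = 78·4 + ½·-9·4² = 240 m; v ends 42 m/s.
10–16 s: v starts 42 m/s; Δx = 42·6 + ½·5·6² = 342 m; v ends 72 m/s.
16–21 s: v starts 72 m/s; Δx = 72·5 + ½·8·5² = 460 m; v ends 112 m/s.
x(21) = -7 + Σ Δx = 1287 m.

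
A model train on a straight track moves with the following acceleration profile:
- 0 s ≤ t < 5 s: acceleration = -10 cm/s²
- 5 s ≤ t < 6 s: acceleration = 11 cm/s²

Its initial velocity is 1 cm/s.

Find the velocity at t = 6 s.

-38 cm/s

Δv equals the area under the a-t graph; then v = v₀ + Δv.
0–5 s: -10 × 5 = -50 cm/s
5–6 s: 11 × 1 = 11 cm/s
Δv = -39 cm/s, so v(6) = 1 + (-39) = -38 cm/s.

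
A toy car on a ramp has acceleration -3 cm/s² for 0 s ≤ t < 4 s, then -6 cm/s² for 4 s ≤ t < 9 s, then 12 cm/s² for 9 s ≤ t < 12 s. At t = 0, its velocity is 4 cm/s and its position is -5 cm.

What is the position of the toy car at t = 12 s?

On each constant-a segment, Δv = aΔt and Δx = v₀Δt + ½aΔt²; chain segment to segment.
0–4 s: v starts 4 cm/s; Δx = 4·4 + ½·-3·4² = -8 cm; v ends -8 cm/s.
4–9 s: v starts -8 cm/s; Δx = -8·5 + ½·-6·5² = -115 cm; v ends -38 cm/s.
9–12 s: v starts -38 cm/s; Δx = -38·3 + ½·12·3² = -60 cm; v ends -2 cm/s.
x(12) = -5 + Σ Δx = -188 cm.

-188 cm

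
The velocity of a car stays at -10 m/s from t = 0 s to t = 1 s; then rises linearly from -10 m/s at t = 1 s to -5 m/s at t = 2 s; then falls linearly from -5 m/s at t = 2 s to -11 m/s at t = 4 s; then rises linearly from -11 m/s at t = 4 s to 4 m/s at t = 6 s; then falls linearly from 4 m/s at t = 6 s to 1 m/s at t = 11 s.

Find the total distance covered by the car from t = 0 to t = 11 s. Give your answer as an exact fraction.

Total distance travelled is ∫|v| dt — sum the magnitudes of each area piece.
0–1 s: |-10| × 1 = 10 m
1–2 s: |½(-10 + -5)(1)| = 7.5 m
2–4 s: |½(-5 + -11)(2)| = 16 m
4–6 s: v = 0 at t = 82/15 s; triangle areas 121/15 + 16/15 = 137/15 m
6–11 s: |½(4 + 1)(5)| = 12.5 m
Total distance = 827/15 m

827/15 m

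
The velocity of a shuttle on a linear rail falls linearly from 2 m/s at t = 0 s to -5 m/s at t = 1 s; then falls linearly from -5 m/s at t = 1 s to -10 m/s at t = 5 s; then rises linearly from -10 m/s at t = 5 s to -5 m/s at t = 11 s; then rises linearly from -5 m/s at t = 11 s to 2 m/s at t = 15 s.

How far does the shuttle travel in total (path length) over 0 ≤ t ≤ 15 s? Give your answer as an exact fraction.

Distance (not displacement) is the total path length: add the absolute areas under v-t.
0–1 s: v = 0 at t = 2/7 s; triangle areas 2/7 + 25/14 = 29/14 m
1–5 s: |½(-5 + -10)(4)| = 30 m
5–11 s: |½(-10 + -5)(6)| = 45 m
11–15 s: v = 0 at t = 97/7 s; triangle areas 50/7 + 8/7 = 58/7 m
Total distance = 1195/14 m

1195/14 m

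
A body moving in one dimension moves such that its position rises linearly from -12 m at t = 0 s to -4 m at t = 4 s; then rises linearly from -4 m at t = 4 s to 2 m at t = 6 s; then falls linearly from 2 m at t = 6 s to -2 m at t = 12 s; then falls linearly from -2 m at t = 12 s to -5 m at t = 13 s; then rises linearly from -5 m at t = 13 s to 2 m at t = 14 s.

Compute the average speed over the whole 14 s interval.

2 m/s

Average speed = (total path length)/(elapsed time); on a piecewise-linear x-t graph the path length is Σ|Δx|.
0–4 s: |Δx| = |-4 − -12| = 8 m
4–6 s: |Δx| = |2 − -4| = 6 m
6–12 s: |Δx| = |-2 − 2| = 4 m
12–13 s: |Δx| = |-5 − -2| = 3 m
13–14 s: |Δx| = |2 − -5| = 7 m
Total path = 28 m; average speed = 28/14 = 2 m/s.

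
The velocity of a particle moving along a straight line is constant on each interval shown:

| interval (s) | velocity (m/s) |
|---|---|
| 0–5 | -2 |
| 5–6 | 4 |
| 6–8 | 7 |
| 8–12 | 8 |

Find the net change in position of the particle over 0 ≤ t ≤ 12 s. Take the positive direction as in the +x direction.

Net displacement equals the area under the velocity-time graph (areas below the axis count negative).
0–5 s: -2 × 5 = -10 m
5–6 s: 4 × 1 = 4 m
6–8 s: 7 × 2 = 14 m
8–12 s: 8 × 4 = 32 m
Net displacement = 40 m

40 m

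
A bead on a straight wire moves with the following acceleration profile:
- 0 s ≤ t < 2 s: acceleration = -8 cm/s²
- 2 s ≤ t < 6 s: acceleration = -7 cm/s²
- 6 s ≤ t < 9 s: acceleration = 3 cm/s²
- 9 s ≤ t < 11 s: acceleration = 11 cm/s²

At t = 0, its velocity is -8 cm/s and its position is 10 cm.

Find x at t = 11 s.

On each constant-a segment, Δv = aΔt and Δx = v₀Δt + ½aΔt²; chain segment to segment.
0–2 s: v starts -8 cm/s; Δx = -8·2 + ½·-8·2² = -32 cm; v ends -24 cm/s.
2–6 s: v starts -24 cm/s; Δx = -24·4 + ½·-7·4² = -152 cm; v ends -52 cm/s.
6–9 s: v starts -52 cm/s; Δx = -52·3 + ½·3·3² = -142.5 cm; v ends -43 cm/s.
9–11 s: v starts -43 cm/s; Δx = -43·2 + ½·11·2² = -64 cm; v ends -21 cm/s.
x(11) = 10 + Σ Δx = -380.5 cm.

-380.5 cm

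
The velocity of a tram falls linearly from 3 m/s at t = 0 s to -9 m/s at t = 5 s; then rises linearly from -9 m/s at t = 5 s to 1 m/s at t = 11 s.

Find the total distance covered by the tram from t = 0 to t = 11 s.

Distance (not displacement) is the total path length: add the absolute areas under v-t.
0–5 s: v = 0 at t = 1.25 s; triangle areas 1.875 + 16.875 = 18.75 m
5–11 s: v = 0 at t = 10.4 s; triangle areas 24.3 + 0.3 = 24.6 m
Total distance = 43.35 m

43.35 m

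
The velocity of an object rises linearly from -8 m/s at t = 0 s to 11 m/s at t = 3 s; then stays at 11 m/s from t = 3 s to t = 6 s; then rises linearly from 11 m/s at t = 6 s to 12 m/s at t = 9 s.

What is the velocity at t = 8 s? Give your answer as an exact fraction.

35/3 m/s

On 6–9 s the graph is linear from 11 to 12 m/s: v(8) = 11 + (12 − 11)·(8 − 6)/(9 − 6) = 35/3 m/s.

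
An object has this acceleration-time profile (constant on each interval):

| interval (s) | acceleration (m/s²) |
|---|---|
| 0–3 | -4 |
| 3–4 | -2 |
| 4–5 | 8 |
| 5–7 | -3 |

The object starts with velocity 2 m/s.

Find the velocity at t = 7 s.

Δv equals the area under the a-t graph; then v = v₀ + Δv.
0–3 s: -4 × 3 = -12 m/s
3–4 s: -2 × 1 = -2 m/s
4–5 s: 8 × 1 = 8 m/s
5–7 s: -3 × 2 = -6 m/s
Δv = -12 m/s, so v(7) = 2 + (-12) = -10 m/s.

-10 m/s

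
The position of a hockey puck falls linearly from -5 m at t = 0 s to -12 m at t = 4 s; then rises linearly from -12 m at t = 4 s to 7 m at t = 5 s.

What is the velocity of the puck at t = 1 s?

-1.75 m/s

Velocity is the slope of the x-t graph on 0–4 s: (-12 − -5)/(4 − 0) = -1.75 m/s.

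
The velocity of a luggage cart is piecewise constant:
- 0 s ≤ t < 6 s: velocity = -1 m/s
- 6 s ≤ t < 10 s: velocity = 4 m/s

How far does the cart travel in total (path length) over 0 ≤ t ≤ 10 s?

22 m

Total distance travelled is ∫|v| dt — sum the magnitudes of each area piece.
0–6 s: |-1| × 6 = 6 m
6–10 s: |4| × 4 = 16 m
Total distance = 22 m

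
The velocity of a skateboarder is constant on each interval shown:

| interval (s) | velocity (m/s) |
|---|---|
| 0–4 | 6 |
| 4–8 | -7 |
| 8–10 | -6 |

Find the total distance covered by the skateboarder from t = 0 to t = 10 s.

64 m

Total distance travelled is ∫|v| dt — sum the magnitudes of each area piece.
0–4 s: |6| × 4 = 24 m
4–8 s: |-7| × 4 = 28 m
8–10 s: |-6| × 2 = 12 m
Total distance = 64 m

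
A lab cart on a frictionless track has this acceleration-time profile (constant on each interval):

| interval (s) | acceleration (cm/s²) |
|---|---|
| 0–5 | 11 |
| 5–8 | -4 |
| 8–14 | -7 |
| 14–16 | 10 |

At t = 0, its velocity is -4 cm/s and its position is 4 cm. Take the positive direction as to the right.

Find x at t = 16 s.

378.5 cm

On each constant-a segment, Δv = aΔt and Δx = v₀Δt + ½aΔt²; chain segment to segment.
0–5 s: v starts -4 cm/s; Δx = -4·5 + ½·11·5² = 117.5 cm; v ends 51 cm/s.
5–8 s: v starts 51 cm/s; Δx = 51·3 + ½·-4·3² = 135 cm; v ends 39 cm/s.
8–14 s: v starts 39 cm/s; Δx = 39·6 + ½·-7·6² = 108 cm; v ends -3 cm/s.
14–16 s: v starts -3 cm/s; Δx = -3·2 + ½·10·2² = 14 cm; v ends 17 cm/s.
x(16) = 4 + Σ Δx = 378.5 cm.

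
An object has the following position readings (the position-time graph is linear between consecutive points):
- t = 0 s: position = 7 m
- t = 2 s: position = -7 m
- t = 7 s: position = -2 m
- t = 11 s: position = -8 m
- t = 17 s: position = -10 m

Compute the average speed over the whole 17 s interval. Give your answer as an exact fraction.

Average speed = (total path length)/(elapsed time); on a piecewise-linear x-t graph the path length is Σ|Δx|.
0–2 s: |Δx| = |-7 − 7| = 14 m
2–7 s: |Δx| = |-2 − -7| = 5 m
7–11 s: |Δx| = |-8 − -2| = 6 m
11–17 s: |Δx| = |-10 − -8| = 2 m
Total path = 27 m; average speed = 27/17 = 27/17 m/s.

27/17 m/s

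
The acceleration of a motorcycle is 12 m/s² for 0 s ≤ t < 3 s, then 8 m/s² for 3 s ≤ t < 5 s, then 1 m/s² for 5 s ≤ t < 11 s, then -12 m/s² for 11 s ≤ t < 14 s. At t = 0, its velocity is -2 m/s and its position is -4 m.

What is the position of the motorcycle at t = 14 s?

On each constant-a segment, Δv = aΔt and Δx = v₀Δt + ½aΔt²; chain segment to segment.
0–3 s: v starts -2 m/s; Δx = -2·3 + ½·12·3² = 48 m; v ends 34 m/s.
3–5 s: v starts 34 m/s; Δx = 34·2 + ½·8·2² = 84 m; v ends 50 m/s.
5–11 s: v starts 50 m/s; Δx = 50·6 + ½·1·6² = 318 m; v ends 56 m/s.
11–14 s: v starts 56 m/s; Δx = 56·3 + ½·-12·3² = 114 m; v ends 20 m/s.
x(14) = -4 + Σ Δx = 560 m.

560 m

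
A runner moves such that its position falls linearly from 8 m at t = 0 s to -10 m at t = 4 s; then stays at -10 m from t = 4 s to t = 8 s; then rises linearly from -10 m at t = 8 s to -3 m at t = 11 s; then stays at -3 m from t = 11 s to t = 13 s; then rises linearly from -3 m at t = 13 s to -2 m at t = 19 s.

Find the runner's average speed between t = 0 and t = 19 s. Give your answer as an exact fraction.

Average speed = (total path length)/(elapsed time); on a piecewise-linear x-t graph the path length is Σ|Δx|.
0–4 s: |Δx| = |-10 − 8| = 18 m
4–8 s: |Δx| = |-10 − -10| = 0 m
8–11 s: |Δx| = |-3 − -10| = 7 m
11–13 s: |Δx| = |-3 − -3| = 0 m
13–19 s: |Δx| = |-2 − -3| = 1 m
Total path = 26 m; average speed = 26/19 = 26/19 m/s.

26/19 m/s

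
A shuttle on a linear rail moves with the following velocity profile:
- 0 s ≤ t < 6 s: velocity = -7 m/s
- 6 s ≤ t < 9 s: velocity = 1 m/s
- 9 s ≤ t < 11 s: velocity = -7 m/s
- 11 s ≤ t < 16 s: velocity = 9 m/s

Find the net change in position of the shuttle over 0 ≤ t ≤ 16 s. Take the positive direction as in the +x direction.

Net displacement equals the area under the velocity-time graph (areas below the axis count negative).
0–6 s: -7 × 6 = -42 m
6–9 s: 1 × 3 = 3 m
9–11 s: -7 × 2 = -14 m
11–16 s: 9 × 5 = 45 m
Net displacement = -8 m

-8 m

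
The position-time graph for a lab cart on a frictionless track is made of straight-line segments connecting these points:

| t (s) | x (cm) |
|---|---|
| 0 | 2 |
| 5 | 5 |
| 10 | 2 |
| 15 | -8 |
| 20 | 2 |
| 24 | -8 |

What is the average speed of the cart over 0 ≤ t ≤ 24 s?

Average speed = (total path length)/(elapsed time); on a piecewise-linear x-t graph the path length is Σ|Δx|.
0–5 s: |Δx| = |5 − 2| = 3 cm
5–10 s: |Δx| = |2 − 5| = 3 cm
10–15 s: |Δx| = |-8 − 2| = 10 cm
15–20 s: |Δx| = |2 − -8| = 10 cm
20–24 s: |Δx| = |-8 − 2| = 10 cm
Total path = 36 cm; average speed = 36/24 = 1.5 cm/s.

1.5 cm/s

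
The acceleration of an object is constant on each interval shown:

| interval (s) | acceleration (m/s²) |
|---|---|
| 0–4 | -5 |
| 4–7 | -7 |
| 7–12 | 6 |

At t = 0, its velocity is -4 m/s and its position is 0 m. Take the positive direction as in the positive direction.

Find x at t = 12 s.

On each constant-a segment, Δv = aΔt and Δx = v₀Δt + ½aΔt²; chain segment to segment.
0–4 s: v starts -4 m/s; Δx = -4·4 + ½·-5·4² = -56 m; v ends -24 m/s.
4–7 s: v starts -24 m/s; Δx = -24·3 + ½·-7·3² = -103.5 m; v ends -45 m/s.
7–12 s: v starts -45 m/s; Δx = -45·5 + ½·6·5² = -150 m; v ends -15 m/s.
x(12) = 0 + Σ Δx = -309.5 m.

-309.5 m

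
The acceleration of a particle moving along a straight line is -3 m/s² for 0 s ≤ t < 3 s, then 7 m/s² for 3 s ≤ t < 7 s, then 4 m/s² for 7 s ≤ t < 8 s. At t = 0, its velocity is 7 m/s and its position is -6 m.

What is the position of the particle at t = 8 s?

77.5 m

On each constant-a segment, Δv = aΔt and Δx = v₀Δt + ½aΔt²; chain segment to segment.
0–3 s: v starts 7 m/s; Δx = 7·3 + ½·-3·3² = 7.5 m; v ends -2 m/s.
3–7 s: v starts -2 m/s; Δx = -2·4 + ½·7·4² = 48 m; v ends 26 m/s.
7–8 s: v starts 26 m/s; Δx = 26·1 + ½·4·1² = 28 m; v ends 30 m/s.
x(8) = -6 + Σ Δx = 77.5 m.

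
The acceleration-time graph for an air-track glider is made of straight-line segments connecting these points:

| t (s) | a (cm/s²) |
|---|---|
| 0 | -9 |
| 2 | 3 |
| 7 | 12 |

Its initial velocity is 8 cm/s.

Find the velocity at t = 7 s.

Δv equals the area under the a-t graph; then v = v₀ + Δv.
0–2 s: ½(-9 + 3)(2) = -6 cm/s
2–7 s: ½(3 + 12)(5) = 37.5 cm/s
Δv = 31.5 cm/s, so v(7) = 8 + (31.5) = 39.5 cm/s.

39.5 cm/s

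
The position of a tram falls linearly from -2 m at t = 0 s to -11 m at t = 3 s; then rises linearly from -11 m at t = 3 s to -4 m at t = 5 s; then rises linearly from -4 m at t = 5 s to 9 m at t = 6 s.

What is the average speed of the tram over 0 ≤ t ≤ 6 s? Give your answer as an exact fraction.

29/6 m/s

Average speed = (total path length)/(elapsed time); on a piecewise-linear x-t graph the path length is Σ|Δx|.
0–3 s: |Δx| = |-11 − -2| = 9 m
3–5 s: |Δx| = |-4 − -11| = 7 m
5–6 s: |Δx| = |9 − -4| = 13 m
Total path = 29 m; average speed = 29/6 = 29/6 m/s.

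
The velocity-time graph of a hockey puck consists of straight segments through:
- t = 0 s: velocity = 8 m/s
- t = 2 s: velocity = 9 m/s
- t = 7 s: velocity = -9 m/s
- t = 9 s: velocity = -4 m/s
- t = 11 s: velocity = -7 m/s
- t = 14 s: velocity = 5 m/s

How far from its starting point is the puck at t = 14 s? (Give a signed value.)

Displacement is the signed area under the v-t curve.
0–2 s: ½(8 + 9)(2) = 17 m
2–7 s: ½(9 + -9)(5) = 0 m
7–9 s: ½(-9 + -4)(2) = -13 m
9–11 s: ½(-4 + -7)(2) = -11 m
11–14 s: ½(-7 + 5)(3) = -3 m
Net displacement = -10 m

-10 m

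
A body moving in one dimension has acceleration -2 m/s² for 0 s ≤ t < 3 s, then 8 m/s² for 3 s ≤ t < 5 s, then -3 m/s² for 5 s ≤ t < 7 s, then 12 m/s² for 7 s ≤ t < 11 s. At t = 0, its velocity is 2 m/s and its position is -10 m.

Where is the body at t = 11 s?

133 m

On each constant-a segment, Δv = aΔt and Δx = v₀Δt + ½aΔt²; chain segment to segment.
0–3 s: v starts 2 m/s; Δx = 2·3 + ½·-2·3² = -3 m; v ends -4 m/s.
3–5 s: v starts -4 m/s; Δx = -4·2 + ½·8·2² = 8 m; v ends 12 m/s.
5–7 s: v starts 12 m/s; Δx = 12·2 + ½·-3·2² = 18 m; v ends 6 m/s.
7–11 s: v starts 6 m/s; Δx = 6·4 + ½·12·4² = 120 m; v ends 54 m/s.
x(11) = -10 + Σ Δx = 133 m.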